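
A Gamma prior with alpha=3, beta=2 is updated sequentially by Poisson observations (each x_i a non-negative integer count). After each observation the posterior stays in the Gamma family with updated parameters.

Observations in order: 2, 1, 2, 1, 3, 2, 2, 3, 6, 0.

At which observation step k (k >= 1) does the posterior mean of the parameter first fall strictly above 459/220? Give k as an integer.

obs 1: x=2 → posterior Gamma(5, 3)
obs 2: x=1 → posterior Gamma(6, 4)
obs 3: x=2 → posterior Gamma(8, 5)
obs 4: x=1 → posterior Gamma(9, 6)
obs 5: x=3 → posterior Gamma(12, 7)
obs 6: x=2 → posterior Gamma(14, 8)
obs 7: x=2 → posterior Gamma(16, 9)
obs 8: x=3 → posterior Gamma(19, 10)
obs 9: x=6 → posterior Gamma(25, 11)
obs 10: x=0 → posterior Gamma(25, 12)

k = 9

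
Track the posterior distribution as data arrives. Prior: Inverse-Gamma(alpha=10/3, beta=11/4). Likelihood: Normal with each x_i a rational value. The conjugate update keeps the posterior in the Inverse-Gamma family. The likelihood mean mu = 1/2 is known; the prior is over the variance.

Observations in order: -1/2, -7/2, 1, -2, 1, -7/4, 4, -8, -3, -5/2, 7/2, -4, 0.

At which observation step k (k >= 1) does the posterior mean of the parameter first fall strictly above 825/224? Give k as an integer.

k = 7

obs 1: x=-1/2 → posterior Inverse-Gamma(23/6, 13/4)
obs 2: x=-7/2 → posterior Inverse-Gamma(13/3, 45/4)
obs 3: x=1 → posterior Inverse-Gamma(29/6, 91/8)
obs 4: x=-2 → posterior Inverse-Gamma(16/3, 29/2)
obs 5: x=1 → posterior Inverse-Gamma(35/6, 117/8)
obs 6: x=-7/4 → posterior Inverse-Gamma(19/3, 549/32)
obs 7: x=4 → posterior Inverse-Gamma(41/6, 745/32)
obs 8: x=-8 → posterior Inverse-Gamma(22/3, 1901/32)
obs 9: x=-3 → posterior Inverse-Gamma(47/6, 2097/32)
obs 10: x=-5/2 → posterior Inverse-Gamma(25/3, 2241/32)
obs 11: x=7/2 → posterior Inverse-Gamma(53/6, 2385/32)
obs 12: x=-4 → posterior Inverse-Gamma(28/3, 2709/32)
obs 13: x=0 → posterior Inverse-Gamma(59/6, 2713/32)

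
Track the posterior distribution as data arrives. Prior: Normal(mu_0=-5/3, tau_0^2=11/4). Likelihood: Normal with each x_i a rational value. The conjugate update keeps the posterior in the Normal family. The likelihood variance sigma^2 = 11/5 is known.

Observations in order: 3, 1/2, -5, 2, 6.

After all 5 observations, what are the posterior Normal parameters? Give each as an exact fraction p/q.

obs 1: x=3 → posterior Normal(25/27, 11/9)
obs 2: x=1/2 → posterior Normal(65/84, 11/14)
obs 3: x=-5 → posterior Normal(-85/114, 11/19)
obs 4: x=2 → posterior Normal(-25/144, 11/24)
obs 5: x=6 → posterior Normal(155/174, 11/29)

mu_0=155/174, tau_0^2=11/29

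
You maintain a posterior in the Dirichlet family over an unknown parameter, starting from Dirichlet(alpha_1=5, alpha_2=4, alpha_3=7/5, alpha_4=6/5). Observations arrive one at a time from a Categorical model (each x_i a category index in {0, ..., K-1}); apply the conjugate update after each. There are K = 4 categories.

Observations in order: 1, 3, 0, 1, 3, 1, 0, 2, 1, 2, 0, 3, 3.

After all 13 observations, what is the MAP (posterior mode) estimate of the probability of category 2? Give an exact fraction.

12/103

obs 1: x=1 → posterior Dirichlet(5, 5, 7/5, 6/5)
obs 2: x=3 → posterior Dirichlet(5, 5, 7/5, 11/5)
obs 3: x=0 → posterior Dirichlet(6, 5, 7/5, 11/5)
obs 4: x=1 → posterior Dirichlet(6, 6, 7/5, 11/5)
obs 5: x=3 → posterior Dirichlet(6, 6, 7/5, 16/5)
obs 6: x=1 → posterior Dirichlet(6, 7, 7/5, 16/5)
obs 7: x=0 → posterior Dirichlet(7, 7, 7/5, 16/5)
obs 8: x=2 → posterior Dirichlet(7, 7, 12/5, 16/5)
obs 9: x=1 → posterior Dirichlet(7, 8, 12/5, 16/5)
obs 10: x=2 → posterior Dirichlet(7, 8, 17/5, 16/5)
obs 11: x=0 → posterior Dirichlet(8, 8, 17/5, 16/5)
obs 12: x=3 → posterior Dirichlet(8, 8, 17/5, 21/5)
obs 13: x=3 → posterior Dirichlet(8, 8, 17/5, 26/5)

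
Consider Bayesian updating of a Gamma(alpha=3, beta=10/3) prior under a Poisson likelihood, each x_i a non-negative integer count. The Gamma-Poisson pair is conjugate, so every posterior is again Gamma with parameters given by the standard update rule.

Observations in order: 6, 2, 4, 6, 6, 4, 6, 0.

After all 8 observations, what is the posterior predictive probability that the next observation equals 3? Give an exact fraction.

obs 1: x=6 → posterior Gamma(9, 13/3)
obs 2: x=2 → posterior Gamma(11, 16/3)
obs 3: x=4 → posterior Gamma(15, 19/3)
obs 4: x=6 → posterior Gamma(21, 22/3)
obs 5: x=6 → posterior Gamma(27, 25/3)
obs 6: x=4 → posterior Gamma(31, 28/3)
obs 7: x=6 → posterior Gamma(37, 31/3)
obs 8: x=0 → posterior Gamma(37, 34/3)

3081631097093639310279448380985456269959034233798705635393536/14449979754459785493873233887728295303248405238133803036805773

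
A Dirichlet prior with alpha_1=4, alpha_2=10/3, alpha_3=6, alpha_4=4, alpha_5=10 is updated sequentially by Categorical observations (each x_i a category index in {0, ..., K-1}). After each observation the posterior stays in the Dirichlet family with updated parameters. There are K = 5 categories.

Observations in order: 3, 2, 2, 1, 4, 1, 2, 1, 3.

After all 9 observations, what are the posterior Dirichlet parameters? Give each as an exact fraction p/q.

alpha_1=4, alpha_2=19/3, alpha_3=9, alpha_4=6, alpha_5=11

obs 1: x=3 → posterior Dirichlet(4, 10/3, 6, 5, 10)
obs 2: x=2 → posterior Dirichlet(4, 10/3, 7, 5, 10)
obs 3: x=2 → posterior Dirichlet(4, 10/3, 8, 5, 10)
obs 4: x=1 → posterior Dirichlet(4, 13/3, 8, 5, 10)
obs 5: x=4 → posterior Dirichlet(4, 13/3, 8, 5, 11)
obs 6: x=1 → posterior Dirichlet(4, 16/3, 8, 5, 11)
obs 7: x=2 → posterior Dirichlet(4, 16/3, 9, 5, 11)
obs 8: x=1 → posterior Dirichlet(4, 19/3, 9, 5, 11)
obs 9: x=3 → posterior Dirichlet(4, 19/3, 9, 6, 11)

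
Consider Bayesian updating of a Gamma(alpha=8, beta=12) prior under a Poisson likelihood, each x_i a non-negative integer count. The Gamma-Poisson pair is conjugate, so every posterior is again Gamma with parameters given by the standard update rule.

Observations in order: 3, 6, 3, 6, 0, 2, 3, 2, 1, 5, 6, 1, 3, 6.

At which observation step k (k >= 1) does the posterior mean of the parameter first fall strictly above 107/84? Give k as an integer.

k = 3

obs 1: x=3 → posterior Gamma(11, 13)
obs 2: x=6 → posterior Gamma(17, 14)
obs 3: x=3 → posterior Gamma(20, 15)
obs 4: x=6 → posterior Gamma(26, 16)
obs 5: x=0 → posterior Gamma(26, 17)
obs 6: x=2 → posterior Gamma(28, 18)
obs 7: x=3 → posterior Gamma(31, 19)
obs 8: x=2 → posterior Gamma(33, 20)
obs 9: x=1 → posterior Gamma(34, 21)
obs 10: x=5 → posterior Gamma(39, 22)
obs 11: x=6 → posterior Gamma(45, 23)
obs 12: x=1 → posterior Gamma(46, 24)
obs 13: x=3 → posterior Gamma(49, 25)
obs 14: x=6 → posterior Gamma(55, 26)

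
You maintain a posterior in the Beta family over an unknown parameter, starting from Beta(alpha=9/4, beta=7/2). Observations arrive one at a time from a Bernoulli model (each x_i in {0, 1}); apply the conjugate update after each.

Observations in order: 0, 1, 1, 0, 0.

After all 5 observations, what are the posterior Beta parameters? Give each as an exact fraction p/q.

alpha=17/4, beta=13/2

obs 1: x=0 → posterior Beta(9/4, 9/2)
obs 2: x=1 → posterior Beta(13/4, 9/2)
obs 3: x=1 → posterior Beta(17/4, 9/2)
obs 4: x=0 → posterior Beta(17/4, 11/2)
obs 5: x=0 → posterior Beta(17/4, 13/2)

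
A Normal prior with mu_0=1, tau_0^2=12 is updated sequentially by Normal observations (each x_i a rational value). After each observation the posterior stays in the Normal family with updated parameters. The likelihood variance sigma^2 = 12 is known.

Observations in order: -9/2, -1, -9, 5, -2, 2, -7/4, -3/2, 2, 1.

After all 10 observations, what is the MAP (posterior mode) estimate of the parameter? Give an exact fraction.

obs 1: x=-9/2 → posterior Normal(-7/4, 6)
obs 2: x=-1 → posterior Normal(-3/2, 4)
obs 3: x=-9 → posterior Normal(-27/8, 3)
obs 4: x=5 → posterior Normal(-17/10, 12/5)
obs 5: x=-2 → posterior Normal(-7/4, 2)
obs 6: x=2 → posterior Normal(-17/14, 12/7)
obs 7: x=-7/4 → posterior Normal(-41/32, 3/2)
obs 8: x=-3/2 → posterior Normal(-47/36, 4/3)
obs 9: x=2 → posterior Normal(-39/40, 6/5)
obs 10: x=1 → posterior Normal(-35/44, 12/11)

-35/44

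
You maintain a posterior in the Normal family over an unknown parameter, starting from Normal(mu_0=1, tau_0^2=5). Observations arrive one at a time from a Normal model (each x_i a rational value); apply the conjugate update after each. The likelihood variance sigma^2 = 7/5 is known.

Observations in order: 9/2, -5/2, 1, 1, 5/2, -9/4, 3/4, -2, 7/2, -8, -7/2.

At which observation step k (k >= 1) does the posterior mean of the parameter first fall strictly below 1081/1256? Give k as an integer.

obs 1: x=9/2 → posterior Normal(239/64, 35/32)
obs 2: x=-5/2 → posterior Normal(1, 35/57)
obs 3: x=1 → posterior Normal(1, 35/82)
obs 4: x=1 → posterior Normal(1, 35/107)
obs 5: x=5/2 → posterior Normal(113/88, 35/132)
obs 6: x=-9/4 → posterior Normal(453/628, 35/157)
obs 7: x=3/4 → posterior Normal(66/91, 5/26)
obs 8: x=-2 → posterior Normal(82/207, 35/207)
obs 9: x=7/2 → posterior Normal(339/464, 35/232)
obs 10: x=-8 → posterior Normal(-61/514, 35/257)
obs 11: x=-7/2 → posterior Normal(-59/141, 35/282)

k = 6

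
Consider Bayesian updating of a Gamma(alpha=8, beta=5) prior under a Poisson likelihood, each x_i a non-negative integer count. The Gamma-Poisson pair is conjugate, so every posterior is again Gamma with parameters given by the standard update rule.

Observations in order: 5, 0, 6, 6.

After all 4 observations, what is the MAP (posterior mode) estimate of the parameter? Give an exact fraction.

8/3

obs 1: x=5 → posterior Gamma(13, 6)
obs 2: x=0 → posterior Gamma(13, 7)
obs 3: x=6 → posterior Gamma(19, 8)
obs 4: x=6 → posterior Gamma(25, 9)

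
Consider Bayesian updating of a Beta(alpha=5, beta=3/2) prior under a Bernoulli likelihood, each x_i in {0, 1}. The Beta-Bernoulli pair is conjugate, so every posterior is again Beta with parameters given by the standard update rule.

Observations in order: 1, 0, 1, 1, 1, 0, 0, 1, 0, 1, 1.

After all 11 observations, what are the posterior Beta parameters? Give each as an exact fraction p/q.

alpha=12, beta=11/2

obs 1: x=1 → posterior Beta(6, 3/2)
obs 2: x=0 → posterior Beta(6, 5/2)
obs 3: x=1 → posterior Beta(7, 5/2)
obs 4: x=1 → posterior Beta(8, 5/2)
obs 5: x=1 → posterior Beta(9, 5/2)
obs 6: x=0 → posterior Beta(9, 7/2)
obs 7: x=0 → posterior Beta(9, 9/2)
obs 8: x=1 → posterior Beta(10, 9/2)
obs 9: x=0 → posterior Beta(10, 11/2)
obs 10: x=1 → posterior Beta(11, 11/2)
obs 11: x=1 → posterior Beta(12, 11/2)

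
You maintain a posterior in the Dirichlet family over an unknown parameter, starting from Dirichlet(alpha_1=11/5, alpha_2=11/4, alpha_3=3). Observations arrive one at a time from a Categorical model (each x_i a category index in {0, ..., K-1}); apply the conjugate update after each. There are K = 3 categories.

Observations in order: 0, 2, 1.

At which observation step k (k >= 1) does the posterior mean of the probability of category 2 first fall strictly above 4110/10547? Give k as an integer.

obs 1: x=0 → posterior Dirichlet(16/5, 11/4, 3)
obs 2: x=2 → posterior Dirichlet(16/5, 11/4, 4)
obs 3: x=1 → posterior Dirichlet(16/5, 15/4, 4)

k = 2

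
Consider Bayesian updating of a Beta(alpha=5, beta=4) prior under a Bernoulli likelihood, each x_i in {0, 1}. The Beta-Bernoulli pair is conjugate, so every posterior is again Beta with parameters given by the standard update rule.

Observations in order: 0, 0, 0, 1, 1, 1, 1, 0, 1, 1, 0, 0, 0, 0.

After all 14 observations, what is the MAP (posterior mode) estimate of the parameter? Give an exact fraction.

10/21

obs 1: x=0 → posterior Beta(5, 5)
obs 2: x=0 → posterior Beta(5, 6)
obs 3: x=0 → posterior Beta(5, 7)
obs 4: x=1 → posterior Beta(6, 7)
obs 5: x=1 → posterior Beta(7, 7)
obs 6: x=1 → posterior Beta(8, 7)
obs 7: x=1 → posterior Beta(9, 7)
obs 8: x=0 → posterior Beta(9, 8)
obs 9: x=1 → posterior Beta(10, 8)
obs 10: x=1 → posterior Beta(11, 8)
obs 11: x=0 → posterior Beta(11, 9)
obs 12: x=0 → posterior Beta(11, 10)
obs 13: x=0 → posterior Beta(11, 11)
obs 14: x=0 → posterior Beta(11, 12)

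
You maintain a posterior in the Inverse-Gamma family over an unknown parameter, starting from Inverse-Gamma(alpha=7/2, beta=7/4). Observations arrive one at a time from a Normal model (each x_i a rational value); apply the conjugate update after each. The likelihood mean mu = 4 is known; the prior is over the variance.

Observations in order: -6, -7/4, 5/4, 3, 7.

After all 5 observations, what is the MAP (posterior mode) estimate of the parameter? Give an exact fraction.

obs 1: x=-6 → posterior Inverse-Gamma(4, 207/4)
obs 2: x=-7/4 → posterior Inverse-Gamma(9/2, 2185/32)
obs 3: x=5/4 → posterior Inverse-Gamma(5, 1153/16)
obs 4: x=3 → posterior Inverse-Gamma(11/2, 1161/16)
obs 5: x=7 → posterior Inverse-Gamma(6, 1233/16)

1233/112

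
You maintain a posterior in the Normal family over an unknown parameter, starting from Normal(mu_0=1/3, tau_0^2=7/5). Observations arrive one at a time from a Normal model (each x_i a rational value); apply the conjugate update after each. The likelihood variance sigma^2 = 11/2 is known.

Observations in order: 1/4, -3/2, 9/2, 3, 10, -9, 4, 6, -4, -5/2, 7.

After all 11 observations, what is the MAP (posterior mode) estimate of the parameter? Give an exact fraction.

obs 1: x=1/4 → posterior Normal(131/414, 77/69)
obs 2: x=-3/2 → posterior Normal(5/498, 77/83)
obs 3: x=9/2 → posterior Normal(383/582, 77/97)
obs 4: x=3 → posterior Normal(635/666, 77/111)
obs 5: x=10 → posterior Normal(59/30, 77/125)
obs 6: x=-9 → posterior Normal(719/834, 77/139)
obs 7: x=4 → posterior Normal(1055/918, 77/153)
obs 8: x=6 → posterior Normal(1559/1002, 77/167)
obs 9: x=-4 → posterior Normal(1223/1086, 77/181)
obs 10: x=-5/2 → posterior Normal(1013/1170, 77/195)
obs 11: x=7 → posterior Normal(1601/1254, 7/19)

1601/1254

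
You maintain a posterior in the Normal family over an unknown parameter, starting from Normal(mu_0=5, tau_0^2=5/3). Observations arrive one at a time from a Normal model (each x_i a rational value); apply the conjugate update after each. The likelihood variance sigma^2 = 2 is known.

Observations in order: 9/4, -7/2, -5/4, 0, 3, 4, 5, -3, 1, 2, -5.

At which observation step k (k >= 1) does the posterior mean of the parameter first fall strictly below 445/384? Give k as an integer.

k = 3

obs 1: x=9/4 → posterior Normal(15/4, 10/11)
obs 2: x=-7/2 → posterior Normal(95/64, 5/8)
obs 3: x=-5/4 → posterior Normal(5/6, 10/21)
obs 4: x=0 → posterior Normal(35/52, 5/13)
obs 5: x=3 → posterior Normal(65/62, 10/31)
obs 6: x=4 → posterior Normal(35/24, 5/18)
obs 7: x=5 → posterior Normal(155/82, 10/41)
obs 8: x=-3 → posterior Normal(125/92, 5/23)
obs 9: x=1 → posterior Normal(45/34, 10/51)
obs 10: x=2 → posterior Normal(155/112, 5/28)
obs 11: x=-5 → posterior Normal(105/122, 10/61)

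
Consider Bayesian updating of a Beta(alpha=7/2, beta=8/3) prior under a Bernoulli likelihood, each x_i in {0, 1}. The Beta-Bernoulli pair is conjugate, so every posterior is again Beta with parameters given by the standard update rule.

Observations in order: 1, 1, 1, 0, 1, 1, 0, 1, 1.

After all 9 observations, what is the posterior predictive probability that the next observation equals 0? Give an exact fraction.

4/13

obs 1: x=1 → posterior Beta(9/2, 8/3)
obs 2: x=1 → posterior Beta(11/2, 8/3)
obs 3: x=1 → posterior Beta(13/2, 8/3)
obs 4: x=0 → posterior Beta(13/2, 11/3)
obs 5: x=1 → posterior Beta(15/2, 11/3)
obs 6: x=1 → posterior Beta(17/2, 11/3)
obs 7: x=0 → posterior Beta(17/2, 14/3)
obs 8: x=1 → posterior Beta(19/2, 14/3)
obs 9: x=1 → posterior Beta(21/2, 14/3)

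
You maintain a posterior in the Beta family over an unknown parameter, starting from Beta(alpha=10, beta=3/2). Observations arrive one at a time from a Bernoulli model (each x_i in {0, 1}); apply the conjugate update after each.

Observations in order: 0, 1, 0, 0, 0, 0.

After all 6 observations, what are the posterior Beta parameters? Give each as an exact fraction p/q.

alpha=11, beta=13/2

obs 1: x=0 → posterior Beta(10, 5/2)
obs 2: x=1 → posterior Beta(11, 5/2)
obs 3: x=0 → posterior Beta(11, 7/2)
obs 4: x=0 → posterior Beta(11, 9/2)
obs 5: x=0 → posterior Beta(11, 11/2)
obs 6: x=0 → posterior Beta(11, 13/2)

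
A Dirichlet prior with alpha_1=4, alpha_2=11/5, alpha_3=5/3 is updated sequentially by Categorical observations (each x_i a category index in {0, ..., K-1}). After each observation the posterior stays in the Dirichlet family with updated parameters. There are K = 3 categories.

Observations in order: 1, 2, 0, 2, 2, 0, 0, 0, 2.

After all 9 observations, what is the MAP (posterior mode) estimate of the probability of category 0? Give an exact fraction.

105/208

obs 1: x=1 → posterior Dirichlet(4, 16/5, 5/3)
obs 2: x=2 → posterior Dirichlet(4, 16/5, 8/3)
obs 3: x=0 → posterior Dirichlet(5, 16/5, 8/3)
obs 4: x=2 → posterior Dirichlet(5, 16/5, 11/3)
obs 5: x=2 → posterior Dirichlet(5, 16/5, 14/3)
obs 6: x=0 → posterior Dirichlet(6, 16/5, 14/3)
obs 7: x=0 → posterior Dirichlet(7, 16/5, 14/3)
obs 8: x=0 → posterior Dirichlet(8, 16/5, 14/3)
obs 9: x=2 → posterior Dirichlet(8, 16/5, 17/3)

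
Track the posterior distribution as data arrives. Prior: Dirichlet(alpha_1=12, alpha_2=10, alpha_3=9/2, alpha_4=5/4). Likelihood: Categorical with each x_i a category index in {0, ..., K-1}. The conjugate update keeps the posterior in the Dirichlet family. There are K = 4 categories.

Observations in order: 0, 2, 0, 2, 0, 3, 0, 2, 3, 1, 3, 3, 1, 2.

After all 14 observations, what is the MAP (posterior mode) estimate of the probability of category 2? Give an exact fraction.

30/151

obs 1: x=0 → posterior Dirichlet(13, 10, 9/2, 5/4)
obs 2: x=2 → posterior Dirichlet(13, 10, 11/2, 5/4)
obs 3: x=0 → posterior Dirichlet(14, 10, 11/2, 5/4)
obs 4: x=2 → posterior Dirichlet(14, 10, 13/2, 5/4)
obs 5: x=0 → posterior Dirichlet(15, 10, 13/2, 5/4)
obs 6: x=3 → posterior Dirichlet(15, 10, 13/2, 9/4)
obs 7: x=0 → posterior Dirichlet(16, 10, 13/2, 9/4)
obs 8: x=2 → posterior Dirichlet(16, 10, 15/2, 9/4)
obs 9: x=3 → posterior Dirichlet(16, 10, 15/2, 13/4)
obs 10: x=1 → posterior Dirichlet(16, 11, 15/2, 13/4)
obs 11: x=3 → posterior Dirichlet(16, 11, 15/2, 17/4)
obs 12: x=3 → posterior Dirichlet(16, 11, 15/2, 21/4)
obs 13: x=1 → posterior Dirichlet(16, 12, 15/2, 21/4)
obs 14: x=2 → posterior Dirichlet(16, 12, 17/2, 21/4)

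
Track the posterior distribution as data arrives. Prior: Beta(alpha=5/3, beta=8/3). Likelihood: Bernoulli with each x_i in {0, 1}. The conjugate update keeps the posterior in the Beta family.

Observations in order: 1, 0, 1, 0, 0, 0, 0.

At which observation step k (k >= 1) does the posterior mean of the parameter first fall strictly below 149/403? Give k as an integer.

obs 1: x=1 → posterior Beta(8/3, 8/3)
obs 2: x=0 → posterior Beta(8/3, 11/3)
obs 3: x=1 → posterior Beta(11/3, 11/3)
obs 4: x=0 → posterior Beta(11/3, 14/3)
obs 5: x=0 → posterior Beta(11/3, 17/3)
obs 6: x=0 → posterior Beta(11/3, 20/3)
obs 7: x=0 → posterior Beta(11/3, 23/3)

k = 6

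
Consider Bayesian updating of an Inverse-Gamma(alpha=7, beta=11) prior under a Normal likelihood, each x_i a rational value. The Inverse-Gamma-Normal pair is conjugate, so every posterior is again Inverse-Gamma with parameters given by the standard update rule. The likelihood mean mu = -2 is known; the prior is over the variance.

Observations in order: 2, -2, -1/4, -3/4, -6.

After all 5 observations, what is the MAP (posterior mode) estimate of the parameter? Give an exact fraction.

obs 1: x=2 → posterior Inverse-Gamma(15/2, 19)
obs 2: x=-2 → posterior Inverse-Gamma(8, 19)
obs 3: x=-1/4 → posterior Inverse-Gamma(17/2, 657/32)
obs 4: x=-3/4 → posterior Inverse-Gamma(9, 341/16)
obs 5: x=-6 → posterior Inverse-Gamma(19/2, 469/16)

67/24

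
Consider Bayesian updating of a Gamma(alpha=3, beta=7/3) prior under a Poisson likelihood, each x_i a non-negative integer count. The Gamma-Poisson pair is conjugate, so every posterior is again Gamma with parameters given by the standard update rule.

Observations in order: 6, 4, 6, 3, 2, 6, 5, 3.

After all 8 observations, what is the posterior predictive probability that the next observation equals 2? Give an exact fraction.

obs 1: x=6 → posterior Gamma(9, 10/3)
obs 2: x=4 → posterior Gamma(13, 13/3)
obs 3: x=6 → posterior Gamma(19, 16/3)
obs 4: x=3 → posterior Gamma(22, 19/3)
obs 5: x=2 → posterior Gamma(24, 22/3)
obs 6: x=6 → posterior Gamma(30, 25/3)
obs 7: x=5 → posterior Gamma(35, 28/3)
obs 8: x=3 → posterior Gamma(38, 31/3)

3131879781416136523743656321215704763955476563084312721303629/18161707698330844122240731618871251047303925854734491871870976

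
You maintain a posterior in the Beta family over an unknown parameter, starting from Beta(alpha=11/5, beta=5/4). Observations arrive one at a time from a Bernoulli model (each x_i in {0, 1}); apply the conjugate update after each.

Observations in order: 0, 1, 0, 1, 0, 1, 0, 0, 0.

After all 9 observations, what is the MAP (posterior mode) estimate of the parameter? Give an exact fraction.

obs 1: x=0 → posterior Beta(11/5, 9/4)
obs 2: x=1 → posterior Beta(16/5, 9/4)
obs 3: x=0 → posterior Beta(16/5, 13/4)
obs 4: x=1 → posterior Beta(21/5, 13/4)
obs 5: x=0 → posterior Beta(21/5, 17/4)
obs 6: x=1 → posterior Beta(26/5, 17/4)
obs 7: x=0 → posterior Beta(26/5, 21/4)
obs 8: x=0 → posterior Beta(26/5, 25/4)
obs 9: x=0 → posterior Beta(26/5, 29/4)

84/209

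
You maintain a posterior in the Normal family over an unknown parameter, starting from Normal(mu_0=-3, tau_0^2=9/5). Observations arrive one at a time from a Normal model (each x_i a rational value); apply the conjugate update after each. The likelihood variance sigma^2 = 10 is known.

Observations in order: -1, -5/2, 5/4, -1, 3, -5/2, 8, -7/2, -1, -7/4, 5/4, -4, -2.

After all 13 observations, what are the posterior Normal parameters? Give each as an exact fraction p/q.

obs 1: x=-1 → posterior Normal(-159/59, 90/59)
obs 2: x=-5/2 → posterior Normal(-363/136, 45/34)
obs 3: x=5/4 → posterior Normal(-681/308, 90/77)
obs 4: x=-1 → posterior Normal(-717/344, 45/43)
obs 5: x=3 → posterior Normal(-609/380, 18/19)
obs 6: x=-5/2 → posterior Normal(-699/416, 45/52)
obs 7: x=8 → posterior Normal(-411/452, 90/113)
obs 8: x=-7/2 → posterior Normal(-537/488, 45/61)
obs 9: x=-1 → posterior Normal(-573/524, 90/131)
obs 10: x=-7/4 → posterior Normal(-159/140, 9/14)
obs 11: x=5/4 → posterior Normal(-591/596, 90/149)
obs 12: x=-4 → posterior Normal(-735/632, 45/79)
obs 13: x=-2 → posterior Normal(-807/668, 90/167)

mu_0=-807/668, tau_0^2=90/167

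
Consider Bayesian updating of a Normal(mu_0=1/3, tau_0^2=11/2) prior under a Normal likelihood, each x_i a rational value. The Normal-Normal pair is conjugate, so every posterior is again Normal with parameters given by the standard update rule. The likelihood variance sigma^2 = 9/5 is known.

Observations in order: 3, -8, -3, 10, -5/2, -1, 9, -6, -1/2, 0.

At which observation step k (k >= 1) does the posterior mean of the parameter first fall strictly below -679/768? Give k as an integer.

obs 1: x=3 → posterior Normal(171/73, 99/73)
obs 2: x=-8 → posterior Normal(-269/128, 99/128)
obs 3: x=-3 → posterior Normal(-434/183, 33/61)
obs 4: x=10 → posterior Normal(58/119, 99/238)
obs 5: x=-5/2 → posterior Normal(-43/586, 99/293)
obs 6: x=-1 → posterior Normal(-51/232, 33/116)
obs 7: x=9 → posterior Normal(27/26, 99/403)
obs 8: x=-6 → posterior Normal(177/916, 99/458)
obs 9: x=-1/2 → posterior Normal(61/513, 11/57)
obs 10: x=0 → posterior Normal(61/568, 99/568)

k = 2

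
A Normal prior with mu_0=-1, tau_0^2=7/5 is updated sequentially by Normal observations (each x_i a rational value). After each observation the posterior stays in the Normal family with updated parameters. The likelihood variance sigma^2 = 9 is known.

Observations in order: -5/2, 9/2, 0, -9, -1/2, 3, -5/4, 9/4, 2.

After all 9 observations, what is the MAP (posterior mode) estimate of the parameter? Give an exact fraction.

obs 1: x=-5/2 → posterior Normal(-125/104, 63/52)
obs 2: x=9/2 → posterior Normal(-31/59, 63/59)
obs 3: x=0 → posterior Normal(-31/66, 21/22)
obs 4: x=-9 → posterior Normal(-94/73, 63/73)
obs 5: x=-1/2 → posterior Normal(-39/32, 63/80)
obs 6: x=3 → posterior Normal(-51/58, 21/29)
obs 7: x=-5/4 → posterior Normal(-341/376, 63/94)
obs 8: x=9/4 → posterior Normal(-139/202, 63/101)
obs 9: x=2 → posterior Normal(-37/72, 7/12)

-37/72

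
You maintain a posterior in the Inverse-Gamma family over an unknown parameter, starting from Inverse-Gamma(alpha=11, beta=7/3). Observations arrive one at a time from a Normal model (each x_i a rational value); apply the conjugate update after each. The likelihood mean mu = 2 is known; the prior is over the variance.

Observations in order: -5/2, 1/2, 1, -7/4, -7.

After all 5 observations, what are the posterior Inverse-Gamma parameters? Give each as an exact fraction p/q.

alpha=27/2, beta=5915/96

obs 1: x=-5/2 → posterior Inverse-Gamma(23/2, 299/24)
obs 2: x=1/2 → posterior Inverse-Gamma(12, 163/12)
obs 3: x=1 → posterior Inverse-Gamma(25/2, 169/12)
obs 4: x=-7/4 → posterior Inverse-Gamma(13, 2027/96)
obs 5: x=-7 → posterior Inverse-Gamma(27/2, 5915/96)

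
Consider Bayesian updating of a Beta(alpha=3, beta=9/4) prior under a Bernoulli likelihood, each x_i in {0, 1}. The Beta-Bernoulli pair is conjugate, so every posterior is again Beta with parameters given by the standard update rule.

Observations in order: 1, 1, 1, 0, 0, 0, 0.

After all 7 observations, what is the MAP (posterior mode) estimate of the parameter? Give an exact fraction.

obs 1: x=1 → posterior Beta(4, 9/4)
obs 2: x=1 → posterior Beta(5, 9/4)
obs 3: x=1 → posterior Beta(6, 9/4)
obs 4: x=0 → posterior Beta(6, 13/4)
obs 5: x=0 → posterior Beta(6, 17/4)
obs 6: x=0 → posterior Beta(6, 21/4)
obs 7: x=0 → posterior Beta(6, 25/4)

20/41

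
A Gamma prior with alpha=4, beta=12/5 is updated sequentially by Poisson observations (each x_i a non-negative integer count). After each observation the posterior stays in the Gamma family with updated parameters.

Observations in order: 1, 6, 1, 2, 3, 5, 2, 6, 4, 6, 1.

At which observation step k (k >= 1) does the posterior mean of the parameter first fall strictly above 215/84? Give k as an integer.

obs 1: x=1 → posterior Gamma(5, 17/5)
obs 2: x=6 → posterior Gamma(11, 22/5)
obs 3: x=1 → posterior Gamma(12, 27/5)
obs 4: x=2 → posterior Gamma(14, 32/5)
obs 5: x=3 → posterior Gamma(17, 37/5)
obs 6: x=5 → posterior Gamma(22, 42/5)
obs 7: x=2 → posterior Gamma(24, 47/5)
obs 8: x=6 → posterior Gamma(30, 52/5)
obs 9: x=4 → posterior Gamma(34, 57/5)
obs 10: x=6 → posterior Gamma(40, 62/5)
obs 11: x=1 → posterior Gamma(41, 67/5)

k = 6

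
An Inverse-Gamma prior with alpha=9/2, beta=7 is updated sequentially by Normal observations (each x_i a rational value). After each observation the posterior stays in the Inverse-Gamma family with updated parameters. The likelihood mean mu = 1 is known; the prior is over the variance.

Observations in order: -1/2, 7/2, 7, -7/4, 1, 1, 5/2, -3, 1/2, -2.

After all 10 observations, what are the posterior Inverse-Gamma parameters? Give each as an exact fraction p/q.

alpha=19/2, beta=1497/32

obs 1: x=-1/2 → posterior Inverse-Gamma(5, 65/8)
obs 2: x=7/2 → posterior Inverse-Gamma(11/2, 45/4)
obs 3: x=7 → posterior Inverse-Gamma(6, 117/4)
obs 4: x=-7/4 → posterior Inverse-Gamma(13/2, 1057/32)
obs 5: x=1 → posterior Inverse-Gamma(7, 1057/32)
obs 6: x=1 → posterior Inverse-Gamma(15/2, 1057/32)
obs 7: x=5/2 → posterior Inverse-Gamma(8, 1093/32)
obs 8: x=-3 → posterior Inverse-Gamma(17/2, 1349/32)
obs 9: x=1/2 → posterior Inverse-Gamma(9, 1353/32)
obs 10: x=-2 → posterior Inverse-Gamma(19/2, 1497/32)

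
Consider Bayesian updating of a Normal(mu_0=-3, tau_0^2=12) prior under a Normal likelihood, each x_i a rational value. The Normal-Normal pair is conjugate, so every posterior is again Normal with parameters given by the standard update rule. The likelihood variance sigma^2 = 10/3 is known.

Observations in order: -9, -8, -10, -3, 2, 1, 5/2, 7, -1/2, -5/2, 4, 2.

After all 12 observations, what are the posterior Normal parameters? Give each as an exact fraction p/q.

mu_0=-276/221, tau_0^2=60/221

obs 1: x=-9 → posterior Normal(-177/23, 60/23)
obs 2: x=-8 → posterior Normal(-321/41, 60/41)
obs 3: x=-10 → posterior Normal(-501/59, 60/59)
obs 4: x=-3 → posterior Normal(-555/77, 60/77)
obs 5: x=2 → posterior Normal(-519/95, 12/19)
obs 6: x=1 → posterior Normal(-501/113, 60/113)
obs 7: x=5/2 → posterior Normal(-456/131, 60/131)
obs 8: x=7 → posterior Normal(-330/149, 60/149)
obs 9: x=-1/2 → posterior Normal(-339/167, 60/167)
obs 10: x=-5/2 → posterior Normal(-384/185, 12/37)
obs 11: x=4 → posterior Normal(-312/203, 60/203)
obs 12: x=2 → posterior Normal(-276/221, 60/221)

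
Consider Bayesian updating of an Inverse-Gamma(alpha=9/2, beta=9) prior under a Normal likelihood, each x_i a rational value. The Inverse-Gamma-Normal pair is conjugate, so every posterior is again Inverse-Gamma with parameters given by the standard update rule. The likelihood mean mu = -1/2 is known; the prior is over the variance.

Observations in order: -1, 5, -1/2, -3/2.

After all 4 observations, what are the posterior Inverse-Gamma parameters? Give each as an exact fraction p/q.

alpha=13/2, beta=99/4

obs 1: x=-1 → posterior Inverse-Gamma(5, 73/8)
obs 2: x=5 → posterior Inverse-Gamma(11/2, 97/4)
obs 3: x=-1/2 → posterior Inverse-Gamma(6, 97/4)
obs 4: x=-3/2 → posterior Inverse-Gamma(13/2, 99/4)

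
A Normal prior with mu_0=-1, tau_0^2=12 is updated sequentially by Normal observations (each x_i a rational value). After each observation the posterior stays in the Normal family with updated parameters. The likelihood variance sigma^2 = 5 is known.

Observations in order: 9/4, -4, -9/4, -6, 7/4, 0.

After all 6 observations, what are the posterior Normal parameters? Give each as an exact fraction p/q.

mu_0=-104/77, tau_0^2=60/77

obs 1: x=9/4 → posterior Normal(22/17, 60/17)
obs 2: x=-4 → posterior Normal(-26/29, 60/29)
obs 3: x=-9/4 → posterior Normal(-53/41, 60/41)
obs 4: x=-6 → posterior Normal(-125/53, 60/53)
obs 5: x=7/4 → posterior Normal(-8/5, 12/13)
obs 6: x=0 → posterior Normal(-104/77, 60/77)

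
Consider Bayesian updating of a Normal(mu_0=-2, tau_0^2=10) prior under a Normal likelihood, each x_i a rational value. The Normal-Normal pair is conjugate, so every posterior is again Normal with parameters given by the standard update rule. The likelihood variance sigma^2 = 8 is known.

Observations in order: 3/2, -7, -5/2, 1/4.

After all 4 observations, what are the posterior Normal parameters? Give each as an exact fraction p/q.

obs 1: x=3/2 → posterior Normal(-1/18, 40/9)
obs 2: x=-7 → posterior Normal(-71/28, 20/7)
obs 3: x=-5/2 → posterior Normal(-48/19, 40/19)
obs 4: x=1/4 → posterior Normal(-187/96, 5/3)

mu_0=-187/96, tau_0^2=5/3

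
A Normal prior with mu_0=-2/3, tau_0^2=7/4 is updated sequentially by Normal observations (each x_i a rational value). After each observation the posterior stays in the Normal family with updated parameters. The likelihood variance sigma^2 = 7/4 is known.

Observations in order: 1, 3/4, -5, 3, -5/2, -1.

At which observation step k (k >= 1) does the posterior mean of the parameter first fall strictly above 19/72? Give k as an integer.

obs 1: x=1 → posterior Normal(1/6, 7/8)
obs 2: x=3/4 → posterior Normal(13/36, 7/12)
obs 3: x=-5 → posterior Normal(-47/48, 7/16)
obs 4: x=3 → posterior Normal(-11/60, 7/20)
obs 5: x=-5/2 → posterior Normal(-41/72, 7/24)
obs 6: x=-1 → posterior Normal(-53/84, 1/4)

k = 2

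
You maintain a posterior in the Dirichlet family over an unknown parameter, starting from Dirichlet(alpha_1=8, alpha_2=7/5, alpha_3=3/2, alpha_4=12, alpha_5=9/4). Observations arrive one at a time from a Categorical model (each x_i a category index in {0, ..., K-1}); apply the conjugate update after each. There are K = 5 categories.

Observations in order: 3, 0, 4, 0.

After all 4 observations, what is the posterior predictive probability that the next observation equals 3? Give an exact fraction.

obs 1: x=3 → posterior Dirichlet(8, 7/5, 3/2, 13, 9/4)
obs 2: x=0 → posterior Dirichlet(9, 7/5, 3/2, 13, 9/4)
obs 3: x=4 → posterior Dirichlet(9, 7/5, 3/2, 13, 13/4)
obs 4: x=0 → posterior Dirichlet(10, 7/5, 3/2, 13, 13/4)

260/583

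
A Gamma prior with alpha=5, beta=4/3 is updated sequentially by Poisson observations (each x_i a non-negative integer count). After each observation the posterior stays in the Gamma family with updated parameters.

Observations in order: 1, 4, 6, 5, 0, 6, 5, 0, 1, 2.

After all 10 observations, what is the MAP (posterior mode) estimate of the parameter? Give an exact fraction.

obs 1: x=1 → posterior Gamma(6, 7/3)
obs 2: x=4 → posterior Gamma(10, 10/3)
obs 3: x=6 → posterior Gamma(16, 13/3)
obs 4: x=5 → posterior Gamma(21, 16/3)
obs 5: x=0 → posterior Gamma(21, 19/3)
obs 6: x=6 → posterior Gamma(27, 22/3)
obs 7: x=5 → posterior Gamma(32, 25/3)
obs 8: x=0 → posterior Gamma(32, 28/3)
obs 9: x=1 → posterior Gamma(33, 31/3)
obs 10: x=2 → posterior Gamma(35, 34/3)

3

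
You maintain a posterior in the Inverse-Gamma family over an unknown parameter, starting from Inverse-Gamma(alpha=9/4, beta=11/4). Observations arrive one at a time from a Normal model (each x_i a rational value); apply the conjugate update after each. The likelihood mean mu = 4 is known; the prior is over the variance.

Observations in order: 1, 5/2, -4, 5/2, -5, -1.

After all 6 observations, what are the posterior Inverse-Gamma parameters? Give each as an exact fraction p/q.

obs 1: x=1 → posterior Inverse-Gamma(11/4, 29/4)
obs 2: x=5/2 → posterior Inverse-Gamma(13/4, 67/8)
obs 3: x=-4 → posterior Inverse-Gamma(15/4, 323/8)
obs 4: x=5/2 → posterior Inverse-Gamma(17/4, 83/2)
obs 5: x=-5 → posterior Inverse-Gamma(19/4, 82)
obs 6: x=-1 → posterior Inverse-Gamma(21/4, 189/2)

alpha=21/4, beta=189/2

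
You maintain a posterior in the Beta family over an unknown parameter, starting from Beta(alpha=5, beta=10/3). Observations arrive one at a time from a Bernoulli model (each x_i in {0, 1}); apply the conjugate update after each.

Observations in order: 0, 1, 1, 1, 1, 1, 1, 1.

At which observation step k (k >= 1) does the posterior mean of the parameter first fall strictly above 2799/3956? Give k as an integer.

k = 7

obs 1: x=0 → posterior Beta(5, 13/3)
obs 2: x=1 → posterior Beta(6, 13/3)
obs 3: x=1 → posterior Beta(7, 13/3)
obs 4: x=1 → posterior Beta(8, 13/3)
obs 5: x=1 → posterior Beta(9, 13/3)
obs 6: x=1 → posterior Beta(10, 13/3)
obs 7: x=1 → posterior Beta(11, 13/3)
obs 8: x=1 → posterior Beta(12, 13/3)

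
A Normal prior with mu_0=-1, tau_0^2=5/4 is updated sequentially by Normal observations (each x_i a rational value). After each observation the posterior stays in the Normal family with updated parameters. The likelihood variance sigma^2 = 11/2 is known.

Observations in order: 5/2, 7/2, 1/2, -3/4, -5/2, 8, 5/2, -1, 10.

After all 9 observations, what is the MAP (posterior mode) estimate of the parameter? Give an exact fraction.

367/268

obs 1: x=5/2 → posterior Normal(-19/54, 55/54)
obs 2: x=7/2 → posterior Normal(1/4, 55/64)
obs 3: x=1/2 → posterior Normal(21/74, 55/74)
obs 4: x=-3/4 → posterior Normal(9/56, 55/84)
obs 5: x=-5/2 → posterior Normal(-23/188, 55/94)
obs 6: x=8 → posterior Normal(137/208, 55/104)
obs 7: x=5/2 → posterior Normal(187/228, 55/114)
obs 8: x=-1 → posterior Normal(167/248, 55/124)
obs 9: x=10 → posterior Normal(367/268, 55/134)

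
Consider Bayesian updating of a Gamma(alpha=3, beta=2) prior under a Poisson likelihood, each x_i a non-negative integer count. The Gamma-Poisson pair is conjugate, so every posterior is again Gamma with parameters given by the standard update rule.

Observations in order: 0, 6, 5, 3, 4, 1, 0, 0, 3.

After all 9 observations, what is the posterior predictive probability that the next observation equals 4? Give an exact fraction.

246489560212085467645163821025/2197928831479350058601391587328

obs 1: x=0 → posterior Gamma(3, 3)
obs 2: x=6 → posterior Gamma(9, 4)
obs 3: x=5 → posterior Gamma(14, 5)
obs 4: x=3 → posterior Gamma(17, 6)
obs 5: x=4 → posterior Gamma(21, 7)
obs 6: x=1 → posterior Gamma(22, 8)
obs 7: x=0 → posterior Gamma(22, 9)
obs 8: x=0 → posterior Gamma(22, 10)
obs 9: x=3 → posterior Gamma(25, 11)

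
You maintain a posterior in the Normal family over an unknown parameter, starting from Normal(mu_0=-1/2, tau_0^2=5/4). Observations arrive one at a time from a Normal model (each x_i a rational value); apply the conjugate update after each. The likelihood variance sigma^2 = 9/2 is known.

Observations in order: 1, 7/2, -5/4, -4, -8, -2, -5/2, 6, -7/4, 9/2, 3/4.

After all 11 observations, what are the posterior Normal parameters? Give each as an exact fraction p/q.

obs 1: x=1 → posterior Normal(-4/23, 45/46)
obs 2: x=7/2 → posterior Normal(27/56, 45/56)
obs 3: x=-5/4 → posterior Normal(29/132, 15/22)
obs 4: x=-4 → posterior Normal(-51/152, 45/76)
obs 5: x=-8 → posterior Normal(-211/172, 45/86)
obs 6: x=-2 → posterior Normal(-251/192, 15/32)
obs 7: x=-5/2 → posterior Normal(-301/212, 45/106)
obs 8: x=6 → posterior Normal(-181/232, 45/116)
obs 9: x=-7/4 → posterior Normal(-6/7, 5/14)
obs 10: x=9/2 → posterior Normal(-63/136, 45/136)
obs 11: x=3/4 → posterior Normal(-111/292, 45/146)

mu_0=-111/292, tau_0^2=45/146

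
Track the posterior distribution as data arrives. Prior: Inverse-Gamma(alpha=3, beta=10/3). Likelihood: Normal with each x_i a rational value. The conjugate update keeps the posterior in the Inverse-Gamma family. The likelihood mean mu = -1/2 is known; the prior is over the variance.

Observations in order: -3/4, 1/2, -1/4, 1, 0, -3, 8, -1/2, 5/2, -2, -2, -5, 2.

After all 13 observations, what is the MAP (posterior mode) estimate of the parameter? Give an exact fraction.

3091/504

obs 1: x=-3/4 → posterior Inverse-Gamma(7/2, 323/96)
obs 2: x=1/2 → posterior Inverse-Gamma(4, 371/96)
obs 3: x=-1/4 → posterior Inverse-Gamma(9/2, 187/48)
obs 4: x=1 → posterior Inverse-Gamma(5, 241/48)
obs 5: x=0 → posterior Inverse-Gamma(11/2, 247/48)
obs 6: x=-3 → posterior Inverse-Gamma(6, 397/48)
obs 7: x=8 → posterior Inverse-Gamma(13/2, 2131/48)
obs 8: x=-1/2 → posterior Inverse-Gamma(7, 2131/48)
obs 9: x=5/2 → posterior Inverse-Gamma(15/2, 2347/48)
obs 10: x=-2 → posterior Inverse-Gamma(8, 2401/48)
obs 11: x=-2 → posterior Inverse-Gamma(17/2, 2455/48)
obs 12: x=-5 → posterior Inverse-Gamma(9, 2941/48)
obs 13: x=2 → posterior Inverse-Gamma(19/2, 3091/48)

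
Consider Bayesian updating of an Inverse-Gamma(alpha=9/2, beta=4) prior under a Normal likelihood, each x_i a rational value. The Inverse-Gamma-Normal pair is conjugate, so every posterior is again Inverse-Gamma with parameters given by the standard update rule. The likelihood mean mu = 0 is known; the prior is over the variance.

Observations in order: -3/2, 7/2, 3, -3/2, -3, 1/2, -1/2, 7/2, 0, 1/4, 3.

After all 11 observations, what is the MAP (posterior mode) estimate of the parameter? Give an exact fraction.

1033/352

obs 1: x=-3/2 → posterior Inverse-Gamma(5, 41/8)
obs 2: x=7/2 → posterior Inverse-Gamma(11/2, 45/4)
obs 3: x=3 → posterior Inverse-Gamma(6, 63/4)
obs 4: x=-3/2 → posterior Inverse-Gamma(13/2, 135/8)
obs 5: x=-3 → posterior Inverse-Gamma(7, 171/8)
obs 6: x=1/2 → posterior Inverse-Gamma(15/2, 43/2)
obs 7: x=-1/2 → posterior Inverse-Gamma(8, 173/8)
obs 8: x=7/2 → posterior Inverse-Gamma(17/2, 111/4)
obs 9: x=0 → posterior Inverse-Gamma(9, 111/4)
obs 10: x=1/4 → posterior Inverse-Gamma(19/2, 889/32)
obs 11: x=3 → posterior Inverse-Gamma(10, 1033/32)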